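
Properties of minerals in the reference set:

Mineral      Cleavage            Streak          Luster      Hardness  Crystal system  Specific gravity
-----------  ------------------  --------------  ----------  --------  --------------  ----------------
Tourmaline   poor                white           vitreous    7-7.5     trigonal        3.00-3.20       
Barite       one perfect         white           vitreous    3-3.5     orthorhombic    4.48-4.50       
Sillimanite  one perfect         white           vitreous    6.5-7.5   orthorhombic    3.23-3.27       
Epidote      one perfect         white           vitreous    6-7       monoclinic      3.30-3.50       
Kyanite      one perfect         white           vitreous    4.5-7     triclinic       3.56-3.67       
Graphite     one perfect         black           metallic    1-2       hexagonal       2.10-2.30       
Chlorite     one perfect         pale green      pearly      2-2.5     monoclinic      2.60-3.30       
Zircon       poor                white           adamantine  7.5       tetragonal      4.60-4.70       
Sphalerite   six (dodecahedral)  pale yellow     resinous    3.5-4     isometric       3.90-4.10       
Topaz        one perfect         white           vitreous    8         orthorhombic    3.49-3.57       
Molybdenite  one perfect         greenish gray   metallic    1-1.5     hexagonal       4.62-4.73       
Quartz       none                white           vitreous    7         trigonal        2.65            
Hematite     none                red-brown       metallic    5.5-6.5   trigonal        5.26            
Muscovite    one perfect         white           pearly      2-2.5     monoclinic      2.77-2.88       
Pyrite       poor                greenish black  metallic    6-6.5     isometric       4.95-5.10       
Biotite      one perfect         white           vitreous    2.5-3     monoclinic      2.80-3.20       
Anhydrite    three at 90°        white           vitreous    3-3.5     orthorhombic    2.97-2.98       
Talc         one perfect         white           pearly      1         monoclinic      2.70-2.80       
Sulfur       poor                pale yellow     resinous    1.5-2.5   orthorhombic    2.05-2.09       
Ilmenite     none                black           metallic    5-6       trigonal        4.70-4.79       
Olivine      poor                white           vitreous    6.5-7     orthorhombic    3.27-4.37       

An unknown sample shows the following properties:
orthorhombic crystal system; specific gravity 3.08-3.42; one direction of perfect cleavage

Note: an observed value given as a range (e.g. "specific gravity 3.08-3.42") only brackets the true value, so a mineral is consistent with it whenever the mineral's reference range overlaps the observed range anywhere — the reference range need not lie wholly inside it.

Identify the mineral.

Sillimanite

Orthorhombic crystal system — leaves Barite, Sillimanite, Topaz, Anhydrite, Sulfur, Olivine.
Specific gravity 3.08-3.42 — Sillimanite, Olivine remain.
One direction of perfect cleavage eliminates Olivine.
Only Sillimanite satisfies all observations.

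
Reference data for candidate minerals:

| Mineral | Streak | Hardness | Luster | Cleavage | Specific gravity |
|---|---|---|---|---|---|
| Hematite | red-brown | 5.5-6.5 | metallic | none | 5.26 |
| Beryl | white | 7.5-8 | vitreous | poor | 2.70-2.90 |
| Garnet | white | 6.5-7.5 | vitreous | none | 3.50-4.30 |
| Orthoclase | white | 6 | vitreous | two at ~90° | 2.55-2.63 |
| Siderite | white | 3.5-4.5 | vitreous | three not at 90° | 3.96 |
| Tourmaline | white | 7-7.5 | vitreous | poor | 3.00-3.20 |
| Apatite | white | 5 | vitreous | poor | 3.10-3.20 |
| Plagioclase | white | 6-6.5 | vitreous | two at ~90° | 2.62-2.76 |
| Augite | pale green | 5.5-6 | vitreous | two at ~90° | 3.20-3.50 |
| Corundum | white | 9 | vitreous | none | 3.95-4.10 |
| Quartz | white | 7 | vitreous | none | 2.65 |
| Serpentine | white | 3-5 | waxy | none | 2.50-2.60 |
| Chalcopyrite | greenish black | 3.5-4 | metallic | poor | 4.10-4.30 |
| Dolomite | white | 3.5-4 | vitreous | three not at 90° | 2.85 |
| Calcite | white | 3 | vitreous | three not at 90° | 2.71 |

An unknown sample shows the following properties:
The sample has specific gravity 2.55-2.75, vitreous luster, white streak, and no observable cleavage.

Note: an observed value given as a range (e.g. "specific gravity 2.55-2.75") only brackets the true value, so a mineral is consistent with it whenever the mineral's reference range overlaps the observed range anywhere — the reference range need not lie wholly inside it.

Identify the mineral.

Specific gravity 2.55-2.75: Beryl, Orthoclase, Plagioclase, Quartz, Serpentine, Calcite remain.
Vitreous luster rules out Serpentine.
White streak: no further eliminations.
No observable cleavage: Quartz remains.
Only Quartz satisfies all observations.

Quartz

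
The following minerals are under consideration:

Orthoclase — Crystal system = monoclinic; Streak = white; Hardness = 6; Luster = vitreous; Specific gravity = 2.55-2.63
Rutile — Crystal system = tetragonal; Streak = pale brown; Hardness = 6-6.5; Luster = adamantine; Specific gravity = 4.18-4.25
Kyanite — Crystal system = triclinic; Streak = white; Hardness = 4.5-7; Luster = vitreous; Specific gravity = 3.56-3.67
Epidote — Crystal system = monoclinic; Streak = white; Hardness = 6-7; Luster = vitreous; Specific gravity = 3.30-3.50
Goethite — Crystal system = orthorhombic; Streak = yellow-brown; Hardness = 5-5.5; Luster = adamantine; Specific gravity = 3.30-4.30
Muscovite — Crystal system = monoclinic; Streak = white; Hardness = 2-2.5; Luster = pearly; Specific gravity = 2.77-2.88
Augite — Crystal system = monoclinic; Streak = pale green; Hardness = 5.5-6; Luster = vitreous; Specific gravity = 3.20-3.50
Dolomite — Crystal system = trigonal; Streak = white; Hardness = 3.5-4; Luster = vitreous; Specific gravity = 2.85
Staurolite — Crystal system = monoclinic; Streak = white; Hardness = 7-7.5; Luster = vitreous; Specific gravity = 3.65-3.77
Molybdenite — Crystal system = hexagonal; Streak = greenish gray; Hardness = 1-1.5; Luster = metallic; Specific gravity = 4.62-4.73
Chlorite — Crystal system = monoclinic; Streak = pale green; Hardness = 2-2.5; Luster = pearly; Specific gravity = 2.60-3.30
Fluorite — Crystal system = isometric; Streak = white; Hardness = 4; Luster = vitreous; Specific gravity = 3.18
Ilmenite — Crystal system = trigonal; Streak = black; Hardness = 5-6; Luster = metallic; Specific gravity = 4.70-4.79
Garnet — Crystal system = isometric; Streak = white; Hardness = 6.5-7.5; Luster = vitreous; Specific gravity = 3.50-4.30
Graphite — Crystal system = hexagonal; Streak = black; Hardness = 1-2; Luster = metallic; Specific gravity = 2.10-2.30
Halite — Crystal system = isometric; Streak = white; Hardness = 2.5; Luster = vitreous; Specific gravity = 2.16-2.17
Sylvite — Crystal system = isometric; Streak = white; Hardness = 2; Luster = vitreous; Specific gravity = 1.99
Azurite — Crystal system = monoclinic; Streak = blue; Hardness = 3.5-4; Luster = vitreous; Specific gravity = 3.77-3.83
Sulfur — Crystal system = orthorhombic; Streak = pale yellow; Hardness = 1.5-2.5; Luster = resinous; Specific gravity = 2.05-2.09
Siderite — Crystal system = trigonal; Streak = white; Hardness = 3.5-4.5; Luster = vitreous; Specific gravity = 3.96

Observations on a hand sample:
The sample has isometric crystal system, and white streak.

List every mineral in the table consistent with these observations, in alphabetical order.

Isometric crystal system — narrows the field to Fluorite, Garnet, Halite, Sylvite.
White streak — no further eliminations.
Remaining candidates: Fluorite, Garnet, Halite, Sylvite.

Fluorite, Garnet, Halite, Sylvite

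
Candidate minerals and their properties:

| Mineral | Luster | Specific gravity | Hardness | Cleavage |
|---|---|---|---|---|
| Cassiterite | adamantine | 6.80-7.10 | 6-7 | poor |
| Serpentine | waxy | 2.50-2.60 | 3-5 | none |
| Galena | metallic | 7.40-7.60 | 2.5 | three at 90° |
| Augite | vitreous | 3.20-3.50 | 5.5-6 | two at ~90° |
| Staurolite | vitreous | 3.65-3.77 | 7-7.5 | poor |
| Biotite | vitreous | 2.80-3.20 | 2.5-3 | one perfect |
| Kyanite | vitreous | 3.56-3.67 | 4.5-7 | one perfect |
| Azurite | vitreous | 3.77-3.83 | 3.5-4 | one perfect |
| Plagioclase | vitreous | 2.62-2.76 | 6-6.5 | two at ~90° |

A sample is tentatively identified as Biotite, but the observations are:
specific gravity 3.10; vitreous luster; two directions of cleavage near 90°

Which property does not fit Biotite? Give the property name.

Specific gravity 3.10: Biotite has SG 2.80-3.20 — agrees.
Vitreous luster: Biotite has vitreous luster — agrees.
Two directions of cleavage near 90°: Biotite has cleavage one perfect — outside the reference range.
The cleavage is the one property that does not fit.

cleavage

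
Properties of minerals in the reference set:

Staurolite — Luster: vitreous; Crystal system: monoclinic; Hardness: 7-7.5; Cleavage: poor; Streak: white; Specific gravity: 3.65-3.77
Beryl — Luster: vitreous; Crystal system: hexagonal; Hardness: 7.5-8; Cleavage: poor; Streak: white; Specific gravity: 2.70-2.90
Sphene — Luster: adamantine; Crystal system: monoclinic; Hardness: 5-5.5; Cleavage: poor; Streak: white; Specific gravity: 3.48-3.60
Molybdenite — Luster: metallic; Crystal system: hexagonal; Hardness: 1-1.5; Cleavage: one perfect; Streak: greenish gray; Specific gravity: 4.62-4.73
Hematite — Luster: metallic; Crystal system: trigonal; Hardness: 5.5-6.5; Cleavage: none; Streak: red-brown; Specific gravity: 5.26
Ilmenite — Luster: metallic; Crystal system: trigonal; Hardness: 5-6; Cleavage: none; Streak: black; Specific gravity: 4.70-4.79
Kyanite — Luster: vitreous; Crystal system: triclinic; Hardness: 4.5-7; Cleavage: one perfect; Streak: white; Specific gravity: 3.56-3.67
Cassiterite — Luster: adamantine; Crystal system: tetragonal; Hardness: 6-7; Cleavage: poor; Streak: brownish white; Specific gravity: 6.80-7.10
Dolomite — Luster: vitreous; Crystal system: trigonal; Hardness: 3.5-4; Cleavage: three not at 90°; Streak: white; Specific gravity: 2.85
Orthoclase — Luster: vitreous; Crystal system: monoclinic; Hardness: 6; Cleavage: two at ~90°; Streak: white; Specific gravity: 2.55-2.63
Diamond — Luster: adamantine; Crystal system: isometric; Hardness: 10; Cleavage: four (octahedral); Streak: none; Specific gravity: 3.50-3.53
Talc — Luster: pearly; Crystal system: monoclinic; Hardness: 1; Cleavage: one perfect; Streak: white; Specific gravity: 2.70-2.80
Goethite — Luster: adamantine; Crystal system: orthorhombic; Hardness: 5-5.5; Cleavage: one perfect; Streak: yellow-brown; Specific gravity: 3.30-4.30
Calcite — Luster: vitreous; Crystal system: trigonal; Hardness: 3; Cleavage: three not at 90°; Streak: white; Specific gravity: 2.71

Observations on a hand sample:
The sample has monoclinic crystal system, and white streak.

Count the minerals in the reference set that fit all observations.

4

Monoclinic crystal system: narrows the field to Staurolite, Sphene, Orthoclase, Talc.
White streak: every remaining candidate is consistent.
Remaining candidates: Orthoclase, Sphene, Staurolite, Talc.
That is 4 minerals.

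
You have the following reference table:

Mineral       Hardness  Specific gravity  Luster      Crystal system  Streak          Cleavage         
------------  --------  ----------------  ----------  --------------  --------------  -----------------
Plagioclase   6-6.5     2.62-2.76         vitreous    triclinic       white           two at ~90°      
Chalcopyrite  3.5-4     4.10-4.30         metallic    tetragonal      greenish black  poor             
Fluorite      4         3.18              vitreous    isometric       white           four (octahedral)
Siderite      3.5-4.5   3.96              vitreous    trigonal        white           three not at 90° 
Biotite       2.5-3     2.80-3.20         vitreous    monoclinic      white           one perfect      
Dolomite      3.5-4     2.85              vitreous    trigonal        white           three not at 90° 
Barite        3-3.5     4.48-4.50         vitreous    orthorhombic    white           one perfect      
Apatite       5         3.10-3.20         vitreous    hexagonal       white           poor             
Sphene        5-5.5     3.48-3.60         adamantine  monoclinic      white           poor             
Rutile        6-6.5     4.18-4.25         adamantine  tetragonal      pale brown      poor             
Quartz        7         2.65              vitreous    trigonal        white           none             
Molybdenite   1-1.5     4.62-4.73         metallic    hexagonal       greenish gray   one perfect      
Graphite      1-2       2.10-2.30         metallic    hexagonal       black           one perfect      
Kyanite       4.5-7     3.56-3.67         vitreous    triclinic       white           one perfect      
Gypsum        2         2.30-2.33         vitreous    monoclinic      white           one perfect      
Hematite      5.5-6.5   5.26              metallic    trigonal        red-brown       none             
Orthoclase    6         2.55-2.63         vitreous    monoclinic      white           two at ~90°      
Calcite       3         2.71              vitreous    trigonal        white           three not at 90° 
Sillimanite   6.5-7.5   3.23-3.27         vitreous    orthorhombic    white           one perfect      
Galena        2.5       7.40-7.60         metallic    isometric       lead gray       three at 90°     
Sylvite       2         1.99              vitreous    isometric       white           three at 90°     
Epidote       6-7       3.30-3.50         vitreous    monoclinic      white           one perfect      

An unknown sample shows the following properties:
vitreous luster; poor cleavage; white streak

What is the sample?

Vitreous luster: Plagioclase, Fluorite, Siderite, Biotite, Dolomite, Barite, Apatite, Quartz, Kyanite, Gypsum, Orthoclase, Calcite, Sillimanite, Sylvite, Epidote remain.
Poor cleavage: leaves Apatite.
White streak: consistent with all remaining minerals.
Apatite is the sole remaining match.

Apatite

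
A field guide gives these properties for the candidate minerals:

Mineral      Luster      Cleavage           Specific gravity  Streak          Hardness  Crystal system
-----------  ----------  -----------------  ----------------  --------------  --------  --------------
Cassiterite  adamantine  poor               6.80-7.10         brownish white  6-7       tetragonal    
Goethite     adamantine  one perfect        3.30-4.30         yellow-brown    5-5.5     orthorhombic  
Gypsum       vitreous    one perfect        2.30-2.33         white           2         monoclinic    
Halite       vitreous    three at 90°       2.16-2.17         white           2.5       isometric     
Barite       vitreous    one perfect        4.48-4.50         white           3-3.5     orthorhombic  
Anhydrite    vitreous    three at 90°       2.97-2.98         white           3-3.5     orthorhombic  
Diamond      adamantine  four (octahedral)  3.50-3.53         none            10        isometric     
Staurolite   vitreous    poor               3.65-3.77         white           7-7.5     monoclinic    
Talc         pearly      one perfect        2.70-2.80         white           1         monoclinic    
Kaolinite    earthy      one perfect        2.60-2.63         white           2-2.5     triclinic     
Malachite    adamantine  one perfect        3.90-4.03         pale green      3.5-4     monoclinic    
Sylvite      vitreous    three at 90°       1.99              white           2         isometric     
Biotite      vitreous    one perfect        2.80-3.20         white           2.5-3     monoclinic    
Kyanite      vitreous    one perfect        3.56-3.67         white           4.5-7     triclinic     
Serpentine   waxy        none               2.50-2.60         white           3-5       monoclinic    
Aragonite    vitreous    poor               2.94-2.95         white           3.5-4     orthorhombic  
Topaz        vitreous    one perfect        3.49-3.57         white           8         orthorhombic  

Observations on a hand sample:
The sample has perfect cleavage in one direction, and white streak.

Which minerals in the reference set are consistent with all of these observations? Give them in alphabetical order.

Barite, Biotite, Gypsum, Kaolinite, Kyanite, Talc, Topaz

Perfect cleavage in one direction — narrows the field to Goethite, Gypsum, Barite, Talc, Kaolinite, Malachite, Biotite, Kyanite, Topaz.
White streak rules out Goethite, Malachite.
The minerals that satisfy all observations are Barite, Biotite, Gypsum, Kaolinite, Kyanite, Talc, Topaz.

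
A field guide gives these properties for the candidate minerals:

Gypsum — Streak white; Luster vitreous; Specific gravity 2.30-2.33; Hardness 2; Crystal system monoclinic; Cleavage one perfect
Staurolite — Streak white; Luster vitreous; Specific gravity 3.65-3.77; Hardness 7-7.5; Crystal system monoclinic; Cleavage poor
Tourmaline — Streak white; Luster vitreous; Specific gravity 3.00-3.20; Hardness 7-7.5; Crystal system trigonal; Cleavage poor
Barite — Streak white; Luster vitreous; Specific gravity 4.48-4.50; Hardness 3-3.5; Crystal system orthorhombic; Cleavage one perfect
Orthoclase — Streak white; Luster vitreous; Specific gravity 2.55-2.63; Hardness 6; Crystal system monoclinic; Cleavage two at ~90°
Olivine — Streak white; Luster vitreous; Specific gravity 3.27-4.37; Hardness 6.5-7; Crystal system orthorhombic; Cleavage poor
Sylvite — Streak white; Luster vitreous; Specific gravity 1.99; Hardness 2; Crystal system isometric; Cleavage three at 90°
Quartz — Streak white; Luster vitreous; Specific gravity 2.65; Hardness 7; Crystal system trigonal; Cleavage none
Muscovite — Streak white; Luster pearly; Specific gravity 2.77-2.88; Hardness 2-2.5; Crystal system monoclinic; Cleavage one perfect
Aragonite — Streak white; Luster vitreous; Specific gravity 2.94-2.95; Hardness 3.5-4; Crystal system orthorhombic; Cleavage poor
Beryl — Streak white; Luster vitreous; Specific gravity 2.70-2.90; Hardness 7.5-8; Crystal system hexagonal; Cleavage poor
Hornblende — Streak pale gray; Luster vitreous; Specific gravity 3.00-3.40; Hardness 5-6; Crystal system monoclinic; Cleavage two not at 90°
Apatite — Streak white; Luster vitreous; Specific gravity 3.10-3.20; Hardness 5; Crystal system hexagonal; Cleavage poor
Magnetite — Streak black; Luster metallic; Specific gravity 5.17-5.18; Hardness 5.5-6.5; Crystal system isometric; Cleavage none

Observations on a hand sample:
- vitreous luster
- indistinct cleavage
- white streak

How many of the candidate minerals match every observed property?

6

Vitreous luster is inconsistent with Muscovite, Magnetite.
Indistinct cleavage is inconsistent with Gypsum, Barite, Orthoclase, Sylvite, Quartz, Hornblende.
White streak — every remaining candidate is consistent.
Remaining candidates: Apatite, Aragonite, Beryl, Olivine, Staurolite, Tourmaline.
That is 6 minerals.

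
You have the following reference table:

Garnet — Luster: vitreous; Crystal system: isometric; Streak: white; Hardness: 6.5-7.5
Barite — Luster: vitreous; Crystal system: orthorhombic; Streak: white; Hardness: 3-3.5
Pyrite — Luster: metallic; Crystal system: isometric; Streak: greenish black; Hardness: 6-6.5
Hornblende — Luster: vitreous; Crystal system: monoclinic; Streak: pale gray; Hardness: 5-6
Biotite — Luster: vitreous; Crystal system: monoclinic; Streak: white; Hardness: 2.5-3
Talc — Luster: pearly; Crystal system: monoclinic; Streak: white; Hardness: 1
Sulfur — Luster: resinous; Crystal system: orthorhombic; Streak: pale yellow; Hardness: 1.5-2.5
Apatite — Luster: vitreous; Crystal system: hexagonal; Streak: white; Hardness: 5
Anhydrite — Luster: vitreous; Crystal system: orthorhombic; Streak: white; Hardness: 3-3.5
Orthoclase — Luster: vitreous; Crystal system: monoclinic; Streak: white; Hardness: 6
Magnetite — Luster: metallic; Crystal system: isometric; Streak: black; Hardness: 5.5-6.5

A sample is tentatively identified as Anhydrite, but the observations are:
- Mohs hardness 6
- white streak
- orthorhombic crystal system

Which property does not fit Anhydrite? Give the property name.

Mohs hardness 6: Anhydrite has hardness 3-3.5 — outside the reference range.
White streak: Anhydrite has white streak — agrees.
Orthorhombic crystal system: Anhydrite has orthorhombic system — agrees.
The hardness is the one property that does not fit.

hardness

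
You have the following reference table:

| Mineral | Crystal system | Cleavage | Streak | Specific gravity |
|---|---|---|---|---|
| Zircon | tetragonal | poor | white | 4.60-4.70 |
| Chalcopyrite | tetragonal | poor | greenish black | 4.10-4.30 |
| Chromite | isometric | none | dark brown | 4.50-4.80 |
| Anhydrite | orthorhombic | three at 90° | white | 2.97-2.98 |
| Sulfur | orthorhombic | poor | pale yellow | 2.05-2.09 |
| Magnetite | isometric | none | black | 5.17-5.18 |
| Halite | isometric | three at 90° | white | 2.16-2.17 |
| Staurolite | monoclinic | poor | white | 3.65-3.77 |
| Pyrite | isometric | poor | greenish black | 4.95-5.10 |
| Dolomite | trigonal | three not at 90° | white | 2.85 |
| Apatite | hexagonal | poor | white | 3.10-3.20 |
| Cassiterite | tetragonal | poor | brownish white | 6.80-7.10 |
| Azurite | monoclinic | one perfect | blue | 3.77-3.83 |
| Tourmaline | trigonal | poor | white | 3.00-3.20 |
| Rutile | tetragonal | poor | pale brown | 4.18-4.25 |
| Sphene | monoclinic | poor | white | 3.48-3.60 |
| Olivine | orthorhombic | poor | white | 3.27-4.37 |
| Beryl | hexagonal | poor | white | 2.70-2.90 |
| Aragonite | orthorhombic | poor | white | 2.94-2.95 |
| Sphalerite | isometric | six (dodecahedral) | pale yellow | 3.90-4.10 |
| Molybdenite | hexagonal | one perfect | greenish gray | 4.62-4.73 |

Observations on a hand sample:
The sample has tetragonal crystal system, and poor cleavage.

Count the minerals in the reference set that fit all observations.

4

Tetragonal crystal system: leaves Zircon, Chalcopyrite, Cassiterite, Rutile.
Poor cleavage: every remaining candidate is consistent.
The minerals that satisfy all observations are Cassiterite, Chalcopyrite, Rutile, Zircon.
That is 4 minerals.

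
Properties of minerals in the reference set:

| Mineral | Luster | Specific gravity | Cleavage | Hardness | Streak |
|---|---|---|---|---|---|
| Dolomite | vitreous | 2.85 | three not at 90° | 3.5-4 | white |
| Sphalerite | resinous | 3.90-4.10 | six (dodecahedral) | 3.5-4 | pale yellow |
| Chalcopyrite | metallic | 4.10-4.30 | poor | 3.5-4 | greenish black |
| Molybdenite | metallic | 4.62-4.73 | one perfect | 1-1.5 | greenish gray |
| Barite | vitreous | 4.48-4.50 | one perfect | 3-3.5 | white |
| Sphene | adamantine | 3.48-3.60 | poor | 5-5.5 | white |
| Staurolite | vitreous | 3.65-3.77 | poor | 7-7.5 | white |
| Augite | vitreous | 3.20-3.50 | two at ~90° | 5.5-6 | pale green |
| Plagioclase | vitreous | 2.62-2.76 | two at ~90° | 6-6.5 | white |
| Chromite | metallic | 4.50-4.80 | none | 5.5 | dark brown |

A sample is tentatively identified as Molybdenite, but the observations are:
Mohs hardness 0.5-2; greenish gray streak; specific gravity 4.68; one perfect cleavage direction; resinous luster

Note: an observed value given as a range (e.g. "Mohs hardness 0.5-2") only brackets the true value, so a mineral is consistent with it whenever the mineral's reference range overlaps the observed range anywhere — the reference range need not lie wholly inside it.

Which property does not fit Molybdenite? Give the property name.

luster

Mohs hardness 0.5-2: Molybdenite has hardness 1-1.5 — matches.
Greenish gray streak: Molybdenite has greenish gray streak — matches.
Specific gravity 4.68: Molybdenite has SG 4.62-4.73 — matches.
One perfect cleavage direction: Molybdenite has cleavage one perfect — matches.
Resinous luster: Molybdenite has metallic luster — inconsistent.
Everything matches except the luster.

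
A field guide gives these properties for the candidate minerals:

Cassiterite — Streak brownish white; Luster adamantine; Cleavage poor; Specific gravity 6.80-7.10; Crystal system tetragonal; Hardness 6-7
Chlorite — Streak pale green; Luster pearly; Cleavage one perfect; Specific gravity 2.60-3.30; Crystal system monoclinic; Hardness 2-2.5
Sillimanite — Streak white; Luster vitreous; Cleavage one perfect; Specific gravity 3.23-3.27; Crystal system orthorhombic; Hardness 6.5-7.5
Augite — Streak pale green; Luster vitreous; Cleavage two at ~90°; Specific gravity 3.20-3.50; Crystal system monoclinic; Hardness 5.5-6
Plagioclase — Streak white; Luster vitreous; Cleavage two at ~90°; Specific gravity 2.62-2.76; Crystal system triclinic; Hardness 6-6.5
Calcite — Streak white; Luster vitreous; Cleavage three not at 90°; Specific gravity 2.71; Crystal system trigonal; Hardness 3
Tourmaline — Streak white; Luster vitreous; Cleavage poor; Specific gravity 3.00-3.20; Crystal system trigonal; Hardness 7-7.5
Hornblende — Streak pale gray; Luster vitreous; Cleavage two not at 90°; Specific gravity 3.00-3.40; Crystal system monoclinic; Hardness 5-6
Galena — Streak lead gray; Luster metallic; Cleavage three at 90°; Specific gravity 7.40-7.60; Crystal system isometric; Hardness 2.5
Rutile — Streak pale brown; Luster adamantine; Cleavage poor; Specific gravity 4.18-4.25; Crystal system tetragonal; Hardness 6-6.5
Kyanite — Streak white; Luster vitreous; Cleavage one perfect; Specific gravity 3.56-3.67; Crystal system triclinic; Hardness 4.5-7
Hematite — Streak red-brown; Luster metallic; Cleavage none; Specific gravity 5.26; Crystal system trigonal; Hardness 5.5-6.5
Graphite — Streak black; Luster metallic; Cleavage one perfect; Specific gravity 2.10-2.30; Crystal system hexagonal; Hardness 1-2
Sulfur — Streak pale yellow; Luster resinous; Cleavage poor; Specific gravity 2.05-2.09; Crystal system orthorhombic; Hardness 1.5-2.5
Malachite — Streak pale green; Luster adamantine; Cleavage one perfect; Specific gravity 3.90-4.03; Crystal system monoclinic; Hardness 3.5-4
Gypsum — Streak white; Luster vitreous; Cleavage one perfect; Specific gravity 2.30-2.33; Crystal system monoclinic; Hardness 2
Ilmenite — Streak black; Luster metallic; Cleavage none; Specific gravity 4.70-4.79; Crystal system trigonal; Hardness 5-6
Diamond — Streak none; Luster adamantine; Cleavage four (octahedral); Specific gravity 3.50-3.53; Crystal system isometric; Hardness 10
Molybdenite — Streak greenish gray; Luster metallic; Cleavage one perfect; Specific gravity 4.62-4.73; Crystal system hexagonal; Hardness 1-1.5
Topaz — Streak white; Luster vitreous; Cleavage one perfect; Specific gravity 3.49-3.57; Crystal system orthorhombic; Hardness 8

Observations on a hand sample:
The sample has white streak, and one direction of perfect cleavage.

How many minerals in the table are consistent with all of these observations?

4

White streak: leaves Sillimanite, Plagioclase, Calcite, Tourmaline, Kyanite, Gypsum, Topaz.
One direction of perfect cleavage rules out Plagioclase, Calcite, Tourmaline.
Remaining candidates: Gypsum, Kyanite, Sillimanite, Topaz.
That is 4 minerals.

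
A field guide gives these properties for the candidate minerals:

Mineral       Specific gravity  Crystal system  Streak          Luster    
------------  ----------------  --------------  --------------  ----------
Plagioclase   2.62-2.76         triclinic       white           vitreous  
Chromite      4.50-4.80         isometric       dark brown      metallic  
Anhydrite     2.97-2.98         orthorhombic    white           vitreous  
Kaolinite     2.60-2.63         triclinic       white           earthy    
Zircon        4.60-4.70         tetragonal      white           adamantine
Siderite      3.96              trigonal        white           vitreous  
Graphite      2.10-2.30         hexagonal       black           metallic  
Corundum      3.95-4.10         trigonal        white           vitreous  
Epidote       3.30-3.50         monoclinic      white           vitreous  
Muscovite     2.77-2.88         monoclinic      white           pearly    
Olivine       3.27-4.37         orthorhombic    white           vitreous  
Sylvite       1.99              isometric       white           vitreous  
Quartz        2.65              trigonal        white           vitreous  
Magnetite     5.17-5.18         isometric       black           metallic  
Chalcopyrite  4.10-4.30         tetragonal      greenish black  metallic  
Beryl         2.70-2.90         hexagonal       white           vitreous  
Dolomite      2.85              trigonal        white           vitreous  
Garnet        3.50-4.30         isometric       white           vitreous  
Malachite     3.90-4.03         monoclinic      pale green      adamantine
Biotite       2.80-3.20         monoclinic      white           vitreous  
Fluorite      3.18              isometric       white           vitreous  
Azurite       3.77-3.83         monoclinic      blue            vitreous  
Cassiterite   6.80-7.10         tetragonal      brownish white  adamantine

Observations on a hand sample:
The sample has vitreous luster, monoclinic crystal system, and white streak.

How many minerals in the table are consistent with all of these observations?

2

Vitreous luster: Plagioclase, Anhydrite, Siderite, Corundum, Epidote, Olivine, Sylvite, Quartz, Beryl, Dolomite, Garnet, Biotite, Fluorite, Azurite remain.
Monoclinic crystal system: leaves Epidote, Biotite, Azurite.
White streak excludes Azurite.
Consistent with every observation: Biotite, Epidote.
That is 2 minerals.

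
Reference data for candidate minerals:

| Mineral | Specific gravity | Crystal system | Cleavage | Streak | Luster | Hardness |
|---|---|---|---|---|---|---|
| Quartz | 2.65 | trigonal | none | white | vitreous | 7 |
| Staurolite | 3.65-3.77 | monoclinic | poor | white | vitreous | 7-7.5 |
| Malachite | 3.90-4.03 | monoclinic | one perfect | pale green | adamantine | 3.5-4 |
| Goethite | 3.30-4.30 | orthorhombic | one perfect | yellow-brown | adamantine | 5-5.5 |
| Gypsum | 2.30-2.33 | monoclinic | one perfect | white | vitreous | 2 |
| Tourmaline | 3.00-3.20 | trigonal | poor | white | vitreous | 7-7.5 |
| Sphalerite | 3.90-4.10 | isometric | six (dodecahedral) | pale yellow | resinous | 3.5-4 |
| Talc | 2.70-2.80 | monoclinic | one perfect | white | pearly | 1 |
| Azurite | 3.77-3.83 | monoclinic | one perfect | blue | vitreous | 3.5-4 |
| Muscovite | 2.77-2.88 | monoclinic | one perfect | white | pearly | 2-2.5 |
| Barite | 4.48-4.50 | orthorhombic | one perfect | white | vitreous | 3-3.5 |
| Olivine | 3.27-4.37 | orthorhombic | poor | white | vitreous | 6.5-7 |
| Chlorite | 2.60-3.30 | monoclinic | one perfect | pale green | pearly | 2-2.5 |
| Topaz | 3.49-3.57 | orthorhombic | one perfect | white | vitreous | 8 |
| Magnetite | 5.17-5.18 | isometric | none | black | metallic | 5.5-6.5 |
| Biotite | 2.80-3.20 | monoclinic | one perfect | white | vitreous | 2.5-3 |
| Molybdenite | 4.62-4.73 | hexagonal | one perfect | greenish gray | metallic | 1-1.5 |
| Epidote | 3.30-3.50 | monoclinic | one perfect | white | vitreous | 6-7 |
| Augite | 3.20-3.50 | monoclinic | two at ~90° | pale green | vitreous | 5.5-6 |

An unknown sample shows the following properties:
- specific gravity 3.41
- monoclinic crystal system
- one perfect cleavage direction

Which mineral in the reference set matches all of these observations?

Epidote

Specific gravity 3.41 — only Goethite, Olivine, Epidote, Augite remain.
Monoclinic crystal system is inconsistent with Goethite, Olivine.
One perfect cleavage direction is inconsistent with Augite.
Only Epidote satisfies all observations.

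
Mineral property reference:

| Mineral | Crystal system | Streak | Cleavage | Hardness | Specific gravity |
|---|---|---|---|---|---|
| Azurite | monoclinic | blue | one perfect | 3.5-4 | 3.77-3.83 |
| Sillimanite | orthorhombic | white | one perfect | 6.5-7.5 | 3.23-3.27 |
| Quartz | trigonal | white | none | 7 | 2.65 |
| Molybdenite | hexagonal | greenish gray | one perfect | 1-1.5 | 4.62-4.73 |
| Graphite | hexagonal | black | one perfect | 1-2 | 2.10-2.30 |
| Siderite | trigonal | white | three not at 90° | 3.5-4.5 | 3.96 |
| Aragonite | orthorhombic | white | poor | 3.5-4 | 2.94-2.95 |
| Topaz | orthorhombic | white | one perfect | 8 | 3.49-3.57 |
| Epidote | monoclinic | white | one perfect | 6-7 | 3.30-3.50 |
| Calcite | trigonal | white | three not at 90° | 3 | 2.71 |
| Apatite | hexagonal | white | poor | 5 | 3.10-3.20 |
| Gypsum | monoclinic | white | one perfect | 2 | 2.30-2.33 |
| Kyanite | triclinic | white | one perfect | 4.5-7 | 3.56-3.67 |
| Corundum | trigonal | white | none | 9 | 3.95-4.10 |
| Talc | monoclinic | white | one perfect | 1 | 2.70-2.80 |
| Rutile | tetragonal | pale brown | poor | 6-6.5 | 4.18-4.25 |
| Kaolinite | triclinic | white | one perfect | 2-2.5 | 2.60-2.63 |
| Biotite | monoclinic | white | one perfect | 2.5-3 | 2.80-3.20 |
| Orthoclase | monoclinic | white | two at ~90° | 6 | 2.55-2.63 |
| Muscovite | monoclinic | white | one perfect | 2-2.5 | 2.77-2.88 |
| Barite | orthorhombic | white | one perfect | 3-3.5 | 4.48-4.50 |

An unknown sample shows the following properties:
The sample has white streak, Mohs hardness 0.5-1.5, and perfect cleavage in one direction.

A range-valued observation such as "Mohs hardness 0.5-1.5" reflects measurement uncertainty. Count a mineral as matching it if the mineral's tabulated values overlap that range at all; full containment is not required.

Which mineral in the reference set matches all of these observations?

White streak excludes Azurite, Molybdenite, Graphite, Rutile.
Mohs hardness 0.5-1.5 — leaves Talc.
Perfect cleavage in one direction — all remaining candidates fit.
The only mineral consistent with every observation is Talc.

Talc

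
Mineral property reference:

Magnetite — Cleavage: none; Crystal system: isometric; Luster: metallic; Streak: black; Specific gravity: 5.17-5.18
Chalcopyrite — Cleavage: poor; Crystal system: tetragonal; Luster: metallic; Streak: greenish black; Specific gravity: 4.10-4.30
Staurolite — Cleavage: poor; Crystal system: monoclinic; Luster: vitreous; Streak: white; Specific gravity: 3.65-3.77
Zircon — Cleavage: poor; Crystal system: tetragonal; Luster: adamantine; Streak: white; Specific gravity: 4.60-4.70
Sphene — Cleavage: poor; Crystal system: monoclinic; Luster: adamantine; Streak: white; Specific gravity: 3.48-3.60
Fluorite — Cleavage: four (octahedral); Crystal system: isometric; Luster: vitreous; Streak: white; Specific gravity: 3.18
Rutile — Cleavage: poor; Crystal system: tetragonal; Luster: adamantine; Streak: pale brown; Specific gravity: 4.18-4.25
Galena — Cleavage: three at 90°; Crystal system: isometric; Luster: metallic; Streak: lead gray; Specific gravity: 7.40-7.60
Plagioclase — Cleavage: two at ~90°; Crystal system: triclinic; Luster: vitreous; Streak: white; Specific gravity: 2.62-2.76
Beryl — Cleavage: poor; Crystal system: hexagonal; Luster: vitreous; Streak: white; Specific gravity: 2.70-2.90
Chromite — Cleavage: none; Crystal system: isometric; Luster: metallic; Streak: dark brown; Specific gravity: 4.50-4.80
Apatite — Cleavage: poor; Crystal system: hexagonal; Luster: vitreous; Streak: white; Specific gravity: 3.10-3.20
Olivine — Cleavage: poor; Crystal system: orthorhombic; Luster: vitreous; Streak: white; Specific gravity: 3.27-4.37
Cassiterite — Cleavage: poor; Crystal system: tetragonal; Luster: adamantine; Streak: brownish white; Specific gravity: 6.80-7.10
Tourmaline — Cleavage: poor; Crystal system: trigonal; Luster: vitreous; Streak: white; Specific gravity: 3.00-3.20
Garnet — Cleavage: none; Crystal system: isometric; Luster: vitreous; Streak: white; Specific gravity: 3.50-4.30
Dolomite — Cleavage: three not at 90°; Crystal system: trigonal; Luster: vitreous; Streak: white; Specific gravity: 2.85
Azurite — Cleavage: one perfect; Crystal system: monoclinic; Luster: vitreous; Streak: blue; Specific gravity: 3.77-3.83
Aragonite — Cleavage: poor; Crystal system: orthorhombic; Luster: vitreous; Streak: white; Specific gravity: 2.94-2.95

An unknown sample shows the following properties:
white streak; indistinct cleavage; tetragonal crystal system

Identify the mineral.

White streak: only Staurolite, Zircon, Sphene, Fluorite, Plagioclase, Beryl, Apatite, Olivine, Tourmaline, Garnet, Dolomite, Aragonite remain.
Indistinct cleavage eliminates Fluorite, Plagioclase, Garnet, Dolomite.
Tetragonal crystal system: leaves Zircon.
Zircon is the sole remaining match.

Zircon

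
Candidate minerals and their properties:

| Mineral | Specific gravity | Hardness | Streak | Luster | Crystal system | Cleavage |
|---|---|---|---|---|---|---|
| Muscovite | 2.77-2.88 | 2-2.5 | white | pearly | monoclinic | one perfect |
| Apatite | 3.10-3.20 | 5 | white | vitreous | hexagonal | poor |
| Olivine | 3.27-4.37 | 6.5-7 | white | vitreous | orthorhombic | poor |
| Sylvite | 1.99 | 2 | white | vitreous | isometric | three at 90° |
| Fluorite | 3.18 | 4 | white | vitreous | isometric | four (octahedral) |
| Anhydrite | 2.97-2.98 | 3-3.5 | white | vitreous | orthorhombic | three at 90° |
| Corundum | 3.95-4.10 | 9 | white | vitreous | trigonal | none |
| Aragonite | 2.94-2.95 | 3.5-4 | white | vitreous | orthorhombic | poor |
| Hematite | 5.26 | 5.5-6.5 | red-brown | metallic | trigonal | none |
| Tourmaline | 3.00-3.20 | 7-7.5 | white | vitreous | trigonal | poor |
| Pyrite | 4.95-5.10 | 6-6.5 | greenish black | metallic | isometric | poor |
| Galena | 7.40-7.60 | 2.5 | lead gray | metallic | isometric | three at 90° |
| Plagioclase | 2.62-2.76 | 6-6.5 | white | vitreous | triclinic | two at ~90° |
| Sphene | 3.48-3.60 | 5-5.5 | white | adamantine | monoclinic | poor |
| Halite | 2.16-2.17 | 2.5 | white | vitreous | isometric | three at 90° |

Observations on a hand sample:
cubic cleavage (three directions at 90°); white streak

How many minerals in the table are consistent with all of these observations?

Cubic cleavage (three directions at 90°): Sylvite, Anhydrite, Galena, Halite remain.
White streak is inconsistent with Galena.
Consistent with every observation: Anhydrite, Halite, Sylvite.
That is 3 minerals.

3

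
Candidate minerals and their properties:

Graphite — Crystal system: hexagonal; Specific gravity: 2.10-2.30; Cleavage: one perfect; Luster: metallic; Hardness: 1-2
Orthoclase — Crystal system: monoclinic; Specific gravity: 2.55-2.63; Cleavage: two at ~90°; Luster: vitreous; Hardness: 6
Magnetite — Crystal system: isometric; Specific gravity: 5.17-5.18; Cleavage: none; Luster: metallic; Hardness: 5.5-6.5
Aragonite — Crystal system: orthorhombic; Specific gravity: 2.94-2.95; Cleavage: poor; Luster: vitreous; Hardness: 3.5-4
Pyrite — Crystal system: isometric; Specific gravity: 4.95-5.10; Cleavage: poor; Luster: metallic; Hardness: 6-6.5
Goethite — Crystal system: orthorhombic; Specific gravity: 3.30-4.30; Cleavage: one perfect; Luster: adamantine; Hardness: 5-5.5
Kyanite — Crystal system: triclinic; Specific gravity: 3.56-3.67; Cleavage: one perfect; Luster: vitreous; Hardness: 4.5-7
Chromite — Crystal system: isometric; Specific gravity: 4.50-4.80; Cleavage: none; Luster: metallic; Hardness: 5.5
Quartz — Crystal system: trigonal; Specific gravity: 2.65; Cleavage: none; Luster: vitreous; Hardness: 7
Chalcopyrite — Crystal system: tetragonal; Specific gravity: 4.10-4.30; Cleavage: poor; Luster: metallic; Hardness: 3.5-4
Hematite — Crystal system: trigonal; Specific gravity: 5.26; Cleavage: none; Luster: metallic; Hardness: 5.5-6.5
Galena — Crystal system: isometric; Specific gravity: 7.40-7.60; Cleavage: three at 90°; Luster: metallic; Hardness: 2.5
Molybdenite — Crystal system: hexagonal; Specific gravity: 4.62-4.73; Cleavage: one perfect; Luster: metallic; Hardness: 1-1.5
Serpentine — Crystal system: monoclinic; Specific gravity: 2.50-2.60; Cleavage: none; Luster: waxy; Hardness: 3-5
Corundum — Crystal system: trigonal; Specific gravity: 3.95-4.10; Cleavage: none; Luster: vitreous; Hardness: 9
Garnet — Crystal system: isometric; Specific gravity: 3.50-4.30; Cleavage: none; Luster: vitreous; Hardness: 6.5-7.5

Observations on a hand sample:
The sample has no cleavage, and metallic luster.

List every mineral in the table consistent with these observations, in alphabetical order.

Chromite, Hematite, Magnetite

No cleavage — only Magnetite, Chromite, Quartz, Hematite, Serpentine, Corundum, Garnet remain.
Metallic luster — only Magnetite, Chromite, Hematite remain.
Remaining candidates: Chromite, Hematite, Magnetite.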